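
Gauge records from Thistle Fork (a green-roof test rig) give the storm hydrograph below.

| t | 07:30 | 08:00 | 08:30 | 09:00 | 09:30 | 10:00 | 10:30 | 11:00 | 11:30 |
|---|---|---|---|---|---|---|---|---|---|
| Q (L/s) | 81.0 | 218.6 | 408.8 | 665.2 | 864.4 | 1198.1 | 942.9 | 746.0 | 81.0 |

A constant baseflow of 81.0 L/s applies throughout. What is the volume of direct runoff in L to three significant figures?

Direct-runoff ordinates (Q − Q_b): 0.0, 137.6, 327.8, 584.2, 783.4, 1117.1, 861.9, 665.0, 0.0 L/s.
ΣQ_DR = 4477 L/s.
With Δt = 0.5 h = 1800 s, V = ΣQ_DR · Δt = 4477 × 1800 = 8.06 × 10^6 L.

V ≈ 8.06 × 10^6 L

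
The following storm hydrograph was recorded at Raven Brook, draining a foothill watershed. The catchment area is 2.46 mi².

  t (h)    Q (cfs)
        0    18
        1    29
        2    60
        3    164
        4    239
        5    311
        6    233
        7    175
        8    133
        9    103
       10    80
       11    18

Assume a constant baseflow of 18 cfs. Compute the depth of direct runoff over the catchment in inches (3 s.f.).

d ≈ 0.848 in

Direct runoff: 0.0, 11.0, 42.0, 146.0, 221.0, 293.0, 215.0, 157.0, 115.0, 85.0, 62.0, 0.0 cfs; ΣQ_DR = 1347 cfs.
V = ΣQ_DR · Δt = 1347 × 3600 s = 4.849 × 10^6 ft³.
Over A = 2.46 mi², depth = V / A = 0.848 in.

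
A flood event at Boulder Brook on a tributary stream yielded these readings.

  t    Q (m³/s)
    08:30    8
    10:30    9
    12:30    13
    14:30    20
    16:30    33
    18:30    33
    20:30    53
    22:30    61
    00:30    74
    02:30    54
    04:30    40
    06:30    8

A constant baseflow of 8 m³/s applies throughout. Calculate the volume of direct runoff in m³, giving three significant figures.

V ≈ 2.23 × 10^6 m³

Direct-runoff ordinates (Q − Q_b): 0.0, 1.0, 5.0, 12.0, 25.0, 25.0, 45.0, 53.0, 66.0, 46.0, 32.0, 0.0 m³/s.
ΣQ_DR = 310.0 m³/s.
With Δt = 2 h = 7200 s, V = ΣQ_DR · Δt = 310.0 × 7200 = 2.23 × 10^6 m³.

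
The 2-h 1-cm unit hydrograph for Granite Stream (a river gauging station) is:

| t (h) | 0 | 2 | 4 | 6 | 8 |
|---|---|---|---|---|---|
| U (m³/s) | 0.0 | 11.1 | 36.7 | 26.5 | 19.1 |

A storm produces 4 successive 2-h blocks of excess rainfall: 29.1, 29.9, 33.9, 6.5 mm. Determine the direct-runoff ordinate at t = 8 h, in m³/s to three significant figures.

By discrete convolution, Q_j = Σ (P_i / 10 mm) · U_{j−i}.
At t = 8 h (j=4): Q = (29.1/10)·19.1 + (29.9/10)·26.5 + (33.9/10)·36.7 + (6.5/10)·11.1 = 266 m³/s.

Q ≈ 266 m³/s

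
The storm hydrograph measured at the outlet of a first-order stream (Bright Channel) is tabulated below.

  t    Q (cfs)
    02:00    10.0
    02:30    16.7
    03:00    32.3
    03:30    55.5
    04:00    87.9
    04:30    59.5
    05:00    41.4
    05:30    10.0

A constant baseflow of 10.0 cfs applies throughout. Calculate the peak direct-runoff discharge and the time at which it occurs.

Q_p = 77.9 cfs at t = 04:00

Subtracting baseflow gives direct-runoff ordinates: 0.0, 6.7, 22.3, 45.5, 77.9, 49.5, 31.4, 0.0 cfs.
The maximum is 77.9 cfs, occurring at the reading for t = 04:00.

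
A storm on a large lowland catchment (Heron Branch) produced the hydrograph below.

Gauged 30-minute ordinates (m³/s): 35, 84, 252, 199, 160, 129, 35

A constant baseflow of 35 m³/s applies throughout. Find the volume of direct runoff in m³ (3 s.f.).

V ≈ 1.17 × 10^6 m³

Direct-runoff ordinates (Q − Q_b): 0.0, 49.0, 217.0, 164.0, 125.0, 94.0, 0.0 m³/s.
ΣQ_DR = 649.0 m³/s.
With Δt = 0.5 h = 1800 s, V = ΣQ_DR · Δt = 649.0 × 1800 = 1.17 × 10^6 m³.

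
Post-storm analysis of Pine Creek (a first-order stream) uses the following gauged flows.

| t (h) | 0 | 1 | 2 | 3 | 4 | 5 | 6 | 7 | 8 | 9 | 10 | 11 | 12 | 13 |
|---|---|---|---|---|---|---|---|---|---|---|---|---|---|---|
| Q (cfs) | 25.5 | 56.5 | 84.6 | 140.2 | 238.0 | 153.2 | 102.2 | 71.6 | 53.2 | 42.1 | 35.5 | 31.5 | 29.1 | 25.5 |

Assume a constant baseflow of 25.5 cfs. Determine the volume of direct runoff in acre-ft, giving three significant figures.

Direct-runoff ordinates (Q − Q_b): 0.0, 31.0, 59.1, 114.7, 212.5, 127.7, 76.7, 46.1, 27.7, 16.6, 10.0, 6.0, 3.6, 0.0 cfs.
ΣQ_DR = 731.7 cfs.
With Δt = 1 h = 3600 s, V = ΣQ_DR · Δt = 731.7 × 3600 = 2.63 × 10^6 ft³ = 60.5 acre-ft.

V ≈ 60.5 acre-ft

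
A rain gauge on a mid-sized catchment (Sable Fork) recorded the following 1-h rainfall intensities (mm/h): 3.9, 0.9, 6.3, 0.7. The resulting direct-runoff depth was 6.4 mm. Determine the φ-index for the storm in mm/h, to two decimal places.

φ ≈ 1.90 mm/h

Only the 2 blocks with intensity above φ contribute runoff: 3.9, 6.3 mm/h.
Σ(I−φ)·Δt = d  ⇒  (3.9+6.3 − 2φ)·1 = 6.4
φ = (10.20 − 6.4/1) / 2 = 1.90 mm/h.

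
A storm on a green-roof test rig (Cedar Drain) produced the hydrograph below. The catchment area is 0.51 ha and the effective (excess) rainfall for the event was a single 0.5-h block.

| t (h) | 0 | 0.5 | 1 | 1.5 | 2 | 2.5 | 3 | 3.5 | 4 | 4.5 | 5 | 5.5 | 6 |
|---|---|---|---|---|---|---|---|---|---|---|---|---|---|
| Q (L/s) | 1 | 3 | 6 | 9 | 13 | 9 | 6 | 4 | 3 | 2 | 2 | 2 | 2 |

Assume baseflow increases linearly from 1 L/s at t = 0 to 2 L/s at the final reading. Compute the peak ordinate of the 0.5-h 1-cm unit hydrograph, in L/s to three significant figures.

U_p ≈ 7.78 L/s

Direct runoff: 0.00, 1.92, 4.83, 7.75, 11.67, 7.58, 4.50, 2.42, 1.33, 0.25, 0.17, 0.08, 0.00 L/s; ΣQ_DR = 42.50 L/s, peak = 11.67 L/s.
Runoff depth d = ΣQ_DR·Δt / A = 42.50 × 1800 / (0.51 ha) = 15.00 mm.
The 1-cm UH is the DRH scaled by (10 mm)/d, so U_p = 11.67 × 10/15.00 = 7.78 L/s.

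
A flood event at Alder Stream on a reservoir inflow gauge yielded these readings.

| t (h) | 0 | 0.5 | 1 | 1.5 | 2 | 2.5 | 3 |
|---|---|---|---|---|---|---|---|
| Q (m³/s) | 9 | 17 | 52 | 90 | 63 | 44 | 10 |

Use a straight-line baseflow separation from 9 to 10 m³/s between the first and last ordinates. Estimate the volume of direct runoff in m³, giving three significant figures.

V ≈ 3.93 × 10^5 m³

Direct-runoff ordinates (Q − Q_b): 0.00, 7.83, 42.67, 80.50, 53.33, 34.17, 0.00 m³/s.
ΣQ_DR = 218.5 m³/s.
With Δt = 0.5 h = 1800 s, V = ΣQ_DR · Δt = 218.5 × 1800 = 3.93 × 10^5 m³.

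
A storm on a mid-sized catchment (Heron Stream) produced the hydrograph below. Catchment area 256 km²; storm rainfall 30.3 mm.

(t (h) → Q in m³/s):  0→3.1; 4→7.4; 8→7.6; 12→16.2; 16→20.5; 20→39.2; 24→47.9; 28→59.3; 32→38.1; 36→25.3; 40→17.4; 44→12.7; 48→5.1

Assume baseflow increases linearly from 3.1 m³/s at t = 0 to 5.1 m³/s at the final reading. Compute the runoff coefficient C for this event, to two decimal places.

C ≈ 0.46

ΣQ_DR = 246.5 m³/s; V = ΣQ_DR·Δt = 3.550 × 10^6 m³.
Runoff depth d = V / A = 13.87 mm.
C = d / P = 13.87 / 30.3 = 0.46.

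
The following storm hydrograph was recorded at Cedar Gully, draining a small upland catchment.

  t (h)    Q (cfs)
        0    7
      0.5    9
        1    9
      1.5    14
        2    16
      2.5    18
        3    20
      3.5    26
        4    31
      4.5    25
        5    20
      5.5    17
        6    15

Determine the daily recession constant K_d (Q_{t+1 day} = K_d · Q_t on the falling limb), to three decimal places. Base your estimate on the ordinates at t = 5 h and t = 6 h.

Between t = 5 h and t = 6 h the flow falls from 20 to 15 cfs over 2×0.5 h = 1 h.
Per-interval ratio K = (15/20)^(1/2) = 0.8660; K_d = K^(24/0.5) = 0.001.

K_d ≈ 0.001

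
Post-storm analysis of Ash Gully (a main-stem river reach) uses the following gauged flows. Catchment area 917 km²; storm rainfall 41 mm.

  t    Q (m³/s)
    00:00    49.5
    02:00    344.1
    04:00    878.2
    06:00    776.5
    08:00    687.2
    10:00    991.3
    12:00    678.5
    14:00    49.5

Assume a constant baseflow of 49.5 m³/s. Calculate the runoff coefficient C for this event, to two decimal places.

C ≈ 0.78

ΣQ_DR = 4059 m³/s; V = ΣQ_DR·Δt = 2.922 × 10^7 m³.
Runoff depth d = V / A = 31.87 mm.
C = d / P = 31.87 / 41 = 0.78.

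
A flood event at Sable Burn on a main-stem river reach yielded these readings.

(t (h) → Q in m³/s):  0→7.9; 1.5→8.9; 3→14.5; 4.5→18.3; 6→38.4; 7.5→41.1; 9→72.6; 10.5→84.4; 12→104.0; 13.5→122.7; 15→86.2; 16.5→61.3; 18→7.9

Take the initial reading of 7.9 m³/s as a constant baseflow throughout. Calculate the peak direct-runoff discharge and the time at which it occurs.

Subtracting baseflow gives direct-runoff ordinates: 0.0, 1.0, 6.6, 10.4, 30.5, 33.2, 64.7, 76.5, 96.1, 114.8, 78.3, 53.4, 0.0 m³/s.
The maximum is 114.8 m³/s, occurring at the reading for t = 13.5 h.

Q_p = 114.8 m³/s at t = 13.5 h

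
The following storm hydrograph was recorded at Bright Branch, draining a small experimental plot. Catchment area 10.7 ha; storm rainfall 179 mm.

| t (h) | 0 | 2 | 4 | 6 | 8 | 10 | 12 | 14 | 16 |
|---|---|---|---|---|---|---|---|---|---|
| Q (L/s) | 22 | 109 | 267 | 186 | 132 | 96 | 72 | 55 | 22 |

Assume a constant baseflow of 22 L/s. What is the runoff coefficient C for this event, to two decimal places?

ΣQ_DR = 763.0 L/s; V = ΣQ_DR·Δt = 5.494 × 10^6 L.
Runoff depth d = V / A = 51.34 mm.
C = d / P = 51.34 / 179 = 0.29.

C ≈ 0.29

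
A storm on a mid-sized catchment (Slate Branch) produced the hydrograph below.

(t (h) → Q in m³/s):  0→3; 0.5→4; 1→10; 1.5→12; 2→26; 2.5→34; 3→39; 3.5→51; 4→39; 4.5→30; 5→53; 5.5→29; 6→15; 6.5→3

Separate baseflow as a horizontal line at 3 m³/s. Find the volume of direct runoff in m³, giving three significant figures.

V ≈ 5.51 × 10^5 m³

Direct-runoff ordinates (Q − Q_b): 0.0, 1.0, 7.0, 9.0, 23.0, 31.0, 36.0, 48.0, 36.0, 27.0, 50.0, 26.0, 12.0, 0.0 m³/s.
ΣQ_DR = 306.0 m³/s.
With Δt = 0.5 h = 1800 s, V = ΣQ_DR · Δt = 306.0 × 1800 = 5.51 × 10^5 m³.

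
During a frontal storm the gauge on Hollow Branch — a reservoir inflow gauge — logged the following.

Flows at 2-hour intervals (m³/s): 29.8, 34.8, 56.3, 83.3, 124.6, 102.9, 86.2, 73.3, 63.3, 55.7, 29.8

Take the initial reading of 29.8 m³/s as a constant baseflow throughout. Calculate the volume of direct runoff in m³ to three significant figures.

V ≈ 2.97 × 10^6 m³

Direct-runoff ordinates (Q − Q_b): 0.0, 5.0, 26.5, 53.5, 94.8, 73.1, 56.4, 43.5, 33.5, 25.9, 0.0 m³/s.
ΣQ_DR = 412.2 m³/s.
With Δt = 2 h = 7200 s, V = ΣQ_DR · Δt = 412.2 × 7200 = 2.97 × 10^6 m³.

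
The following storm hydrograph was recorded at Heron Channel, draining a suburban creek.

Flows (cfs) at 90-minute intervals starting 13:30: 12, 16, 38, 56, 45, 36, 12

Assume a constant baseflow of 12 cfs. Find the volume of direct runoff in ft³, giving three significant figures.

Direct-runoff ordinates (Q − Q_b): 0.0, 4.0, 26.0, 44.0, 33.0, 24.0, 0.0 cfs.
ΣQ_DR = 131.0 cfs.
With Δt = 1.5 h = 5400 s, V = ΣQ_DR · Δt = 131.0 × 5400 = 7.07 × 10^5 ft³.

V ≈ 7.07 × 10^5 ft³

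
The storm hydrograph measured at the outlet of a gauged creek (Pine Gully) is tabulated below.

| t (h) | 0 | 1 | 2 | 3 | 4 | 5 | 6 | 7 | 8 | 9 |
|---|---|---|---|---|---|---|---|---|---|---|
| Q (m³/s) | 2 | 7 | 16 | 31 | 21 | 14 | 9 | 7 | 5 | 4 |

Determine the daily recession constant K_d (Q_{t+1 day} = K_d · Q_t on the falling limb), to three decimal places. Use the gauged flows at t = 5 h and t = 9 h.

Between t = 5 h and t = 9 h the flow falls from 14 to 4 m³/s over 4×1 h = 4 h.
Per-interval ratio K = (4/14)^(1/4) = 0.7311; K_d = K^(24/1) = 0.001.

K_d ≈ 0.001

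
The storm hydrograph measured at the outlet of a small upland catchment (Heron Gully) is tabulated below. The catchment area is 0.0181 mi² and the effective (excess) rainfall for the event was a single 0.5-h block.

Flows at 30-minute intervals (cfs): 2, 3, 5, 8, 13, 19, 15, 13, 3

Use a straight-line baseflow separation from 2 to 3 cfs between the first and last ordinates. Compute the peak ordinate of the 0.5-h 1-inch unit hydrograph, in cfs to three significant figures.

U_p ≈ 6.54 cfs

Direct runoff: 0.00, 0.88, 2.75, 5.62, 10.50, 16.38, 12.25, 10.12, 0.00 cfs; ΣQ_DR = 58.50 cfs, peak = 16.38 cfs.
Runoff depth d = ΣQ_DR·Δt / A = 58.50 × 1800 / (0.0181 mi²) = 2.504 in.
The 1-inch UH is the DRH scaled by (1 in)/d, so U_p = 16.38 × 1/2.504 = 6.54 cfs.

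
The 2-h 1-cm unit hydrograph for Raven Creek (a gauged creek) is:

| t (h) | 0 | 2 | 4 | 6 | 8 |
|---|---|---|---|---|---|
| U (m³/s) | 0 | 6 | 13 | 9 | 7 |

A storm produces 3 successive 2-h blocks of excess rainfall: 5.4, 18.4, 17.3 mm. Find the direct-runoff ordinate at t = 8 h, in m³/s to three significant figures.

By discrete convolution, Q_j = Σ (P_i / 10 mm) · U_{j−i}.
At t = 8 h (j=4): Q = (5.4/10)·7 + (18.4/10)·9 + (17.3/10)·13 = 42.8 m³/s.

Q ≈ 42.8 m³/s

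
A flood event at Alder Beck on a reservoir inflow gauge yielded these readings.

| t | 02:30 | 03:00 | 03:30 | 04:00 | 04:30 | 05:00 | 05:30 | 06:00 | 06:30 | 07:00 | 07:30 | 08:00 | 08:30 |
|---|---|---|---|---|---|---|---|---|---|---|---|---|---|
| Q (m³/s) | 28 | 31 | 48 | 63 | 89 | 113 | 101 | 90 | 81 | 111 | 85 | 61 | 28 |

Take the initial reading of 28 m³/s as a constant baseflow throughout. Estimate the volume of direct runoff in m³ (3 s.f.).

V ≈ 1.02 × 10^6 m³

Direct-runoff ordinates (Q − Q_b): 0.0, 3.0, 20.0, 35.0, 61.0, 85.0, 73.0, 62.0, 53.0, 83.0, 57.0, 33.0, 0.0 m³/s.
ΣQ_DR = 565.0 m³/s.
With Δt = 0.5 h = 1800 s, V = ΣQ_DR · Δt = 565.0 × 1800 = 1.02 × 10^6 m³.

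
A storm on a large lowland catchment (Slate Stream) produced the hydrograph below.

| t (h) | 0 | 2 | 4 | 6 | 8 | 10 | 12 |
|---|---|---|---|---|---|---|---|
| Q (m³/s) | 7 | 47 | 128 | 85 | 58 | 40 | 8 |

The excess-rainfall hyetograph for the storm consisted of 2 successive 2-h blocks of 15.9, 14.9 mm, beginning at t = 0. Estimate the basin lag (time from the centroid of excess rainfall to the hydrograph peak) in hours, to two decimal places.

Centroid of excess rainfall: t_c = Σ P_i·t̄_i / ΣP_i = 1.9675 h (block centres at 1, 3 h).
Hydrograph peak occurs at t = 4 h, so basin lag t_L = 4 − 1.9675 = 2.03 h.

t_L ≈ 2.03 h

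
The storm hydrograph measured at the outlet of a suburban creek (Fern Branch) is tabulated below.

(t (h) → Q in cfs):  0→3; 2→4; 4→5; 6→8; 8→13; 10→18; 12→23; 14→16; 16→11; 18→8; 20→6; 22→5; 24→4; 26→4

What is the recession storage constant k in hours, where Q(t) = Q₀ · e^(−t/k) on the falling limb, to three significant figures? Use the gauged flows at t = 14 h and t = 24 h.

k ≈ 7.21 h

On the falling limb, Q drops from 16 to 4 cfs between t = 14 h and t = 24 h (Δt = 10 h).
k = −Δt / ln(Q₂/Q₁) = −10 / ln(4/16) = 7.21 h.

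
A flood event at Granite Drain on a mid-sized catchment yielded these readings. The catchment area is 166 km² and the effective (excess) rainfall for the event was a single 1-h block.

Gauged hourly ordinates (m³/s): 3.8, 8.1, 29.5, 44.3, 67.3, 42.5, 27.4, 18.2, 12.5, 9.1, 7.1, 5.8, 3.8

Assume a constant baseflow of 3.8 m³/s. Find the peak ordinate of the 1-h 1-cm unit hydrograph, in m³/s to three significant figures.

Direct runoff: 0.0, 4.3, 25.7, 40.5, 63.5, 38.7, 23.6, 14.4, 8.7, 5.3, 3.3, 2.0, 0.0 m³/s; ΣQ_DR = 230.0 m³/s, peak = 63.5 m³/s.
Runoff depth d = ΣQ_DR·Δt / A = 230.0 × 3600 / (166 km²) = 4.988 mm.
The 1-cm UH is the DRH scaled by (10 mm)/d, so U_p = 63.5 × 10/4.988 = 127 m³/s.

U_p ≈ 127 m³/s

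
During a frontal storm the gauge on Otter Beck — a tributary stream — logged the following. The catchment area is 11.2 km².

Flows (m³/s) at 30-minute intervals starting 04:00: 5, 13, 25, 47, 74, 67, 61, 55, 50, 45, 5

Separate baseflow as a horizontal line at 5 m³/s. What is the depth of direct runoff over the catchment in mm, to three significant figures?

Direct runoff: 0.0, 8.0, 20.0, 42.0, 69.0, 62.0, 56.0, 50.0, 45.0, 40.0, 0.0 m³/s; ΣQ_DR = 392.0 m³/s.
V = ΣQ_DR · Δt = 392.0 × 1800 s = 7.056 × 10^5 m³.
Over A = 11.2 km², depth = V / A = 63.0 mm.

d ≈ 63.0 mm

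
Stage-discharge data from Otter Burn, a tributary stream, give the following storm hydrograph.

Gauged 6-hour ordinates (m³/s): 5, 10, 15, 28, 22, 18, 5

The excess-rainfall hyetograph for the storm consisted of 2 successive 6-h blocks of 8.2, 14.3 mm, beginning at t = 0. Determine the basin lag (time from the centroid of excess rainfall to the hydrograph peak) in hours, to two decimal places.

t_L ≈ 11.19 h

Centroid of excess rainfall: t_c = Σ P_i·t̄_i / ΣP_i = 6.8133 h (block centres at 3, 9 h).
Hydrograph peak occurs at t = 18 h, so basin lag t_L = 18 − 6.8133 = 11.19 h.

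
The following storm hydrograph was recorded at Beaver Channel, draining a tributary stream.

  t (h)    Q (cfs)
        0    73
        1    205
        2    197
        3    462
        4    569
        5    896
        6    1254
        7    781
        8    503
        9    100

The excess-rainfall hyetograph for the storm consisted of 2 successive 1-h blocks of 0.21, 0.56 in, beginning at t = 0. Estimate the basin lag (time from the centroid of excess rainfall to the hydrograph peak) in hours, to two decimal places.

Centroid of excess rainfall: t_c = Σ P_i·t̄_i / ΣP_i = 1.2273 h (block centres at 0.5, 1.5 h).
Hydrograph peak occurs at t = 6 h, so basin lag t_L = 6 − 1.2273 = 4.77 h.

t_L ≈ 4.77 h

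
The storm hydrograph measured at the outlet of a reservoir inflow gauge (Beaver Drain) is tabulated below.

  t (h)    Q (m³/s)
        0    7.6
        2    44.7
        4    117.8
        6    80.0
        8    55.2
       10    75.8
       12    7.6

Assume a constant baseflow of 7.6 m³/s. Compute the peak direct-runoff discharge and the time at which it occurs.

Subtracting baseflow gives direct-runoff ordinates: 0.0, 37.1, 110.2, 72.4, 47.6, 68.2, 0.0 m³/s.
The maximum is 110.2 m³/s, occurring at the reading for t = 4 h.

Q_p = 110.2 m³/s at t = 4 h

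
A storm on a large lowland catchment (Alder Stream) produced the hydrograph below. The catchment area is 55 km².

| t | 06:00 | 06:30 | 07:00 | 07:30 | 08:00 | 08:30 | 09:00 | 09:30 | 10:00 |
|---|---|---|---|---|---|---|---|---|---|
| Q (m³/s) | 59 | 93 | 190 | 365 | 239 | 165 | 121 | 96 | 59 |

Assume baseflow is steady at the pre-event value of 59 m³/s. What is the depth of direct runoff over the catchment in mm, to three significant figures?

d ≈ 28.0 mm

Direct runoff: 0.0, 34.0, 131.0, 306.0, 180.0, 106.0, 62.0, 37.0, 0.0 m³/s; ΣQ_DR = 856.0 m³/s.
V = ΣQ_DR · Δt = 856.0 × 1800 s = 1.541 × 10^6 m³.
Over A = 55 km², depth = V / A = 28.0 mm.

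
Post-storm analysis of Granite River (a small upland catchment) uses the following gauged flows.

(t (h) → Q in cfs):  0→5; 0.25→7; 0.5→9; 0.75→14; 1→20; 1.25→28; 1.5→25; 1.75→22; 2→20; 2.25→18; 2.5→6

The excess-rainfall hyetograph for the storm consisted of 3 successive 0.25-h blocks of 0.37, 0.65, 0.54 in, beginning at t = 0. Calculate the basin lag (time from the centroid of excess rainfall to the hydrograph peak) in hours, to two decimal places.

t_L ≈ 0.85 h

Centroid of excess rainfall: t_c = Σ P_i·t̄_i / ΣP_i = 0.4022 h (block centres at 0.125, 0.375, 0.625 h).
Hydrograph peak occurs at t = 1.25 h, so basin lag t_L = 1.25 − 0.4022 = 0.85 h.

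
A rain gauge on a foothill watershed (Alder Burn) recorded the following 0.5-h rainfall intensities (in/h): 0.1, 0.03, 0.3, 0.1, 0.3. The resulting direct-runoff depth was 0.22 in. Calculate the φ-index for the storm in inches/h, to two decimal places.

Only the 4 blocks with intensity above φ contribute runoff: 0.1, 0.3, 0.1, 0.3 in/h.
Σ(I−φ)·Δt = d  ⇒  (0.1+0.3+0.1+0.3 − 4φ)·0.5 = 0.22
φ = (0.8000 − 0.22/0.5) / 4 = 0.09 in/h.

φ ≈ 0.09 in/h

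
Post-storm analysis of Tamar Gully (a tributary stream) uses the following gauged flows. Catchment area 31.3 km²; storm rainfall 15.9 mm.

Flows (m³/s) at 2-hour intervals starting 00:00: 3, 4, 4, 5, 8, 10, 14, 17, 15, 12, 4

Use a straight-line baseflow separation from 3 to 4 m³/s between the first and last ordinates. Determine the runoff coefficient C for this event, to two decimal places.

ΣQ_DR = 57.50 m³/s; V = ΣQ_DR·Δt = 4.140 × 10^5 m³.
Runoff depth d = V / A = 13.23 mm.
C = d / P = 13.23 / 15.9 = 0.83.

C ≈ 0.83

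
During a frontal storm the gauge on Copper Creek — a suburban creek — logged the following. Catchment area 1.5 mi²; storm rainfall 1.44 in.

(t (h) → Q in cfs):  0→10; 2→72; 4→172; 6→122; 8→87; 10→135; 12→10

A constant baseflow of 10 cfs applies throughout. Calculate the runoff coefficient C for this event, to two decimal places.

C ≈ 0.77

ΣQ_DR = 538.0 cfs; V = ΣQ_DR·Δt = 3.874 × 10^6 ft³.
Runoff depth d = V / A = 1.112 in.
C = d / P = 1.112 / 1.44 = 0.77.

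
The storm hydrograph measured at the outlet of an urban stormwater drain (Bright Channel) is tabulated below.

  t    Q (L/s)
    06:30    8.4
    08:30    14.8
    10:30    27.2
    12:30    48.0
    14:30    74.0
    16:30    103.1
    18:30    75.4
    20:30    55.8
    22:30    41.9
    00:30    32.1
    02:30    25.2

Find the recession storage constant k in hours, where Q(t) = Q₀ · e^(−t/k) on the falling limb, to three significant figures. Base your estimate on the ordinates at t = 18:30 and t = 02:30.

k ≈ 7.30 h

On the falling limb, Q drops from 75.4 to 25.2 L/s between t = 18:30 and t = 02:30 (Δt = 8 h).
k = −Δt / ln(Q₂/Q₁) = −8 / ln(25.2/75.4) = 7.30 h.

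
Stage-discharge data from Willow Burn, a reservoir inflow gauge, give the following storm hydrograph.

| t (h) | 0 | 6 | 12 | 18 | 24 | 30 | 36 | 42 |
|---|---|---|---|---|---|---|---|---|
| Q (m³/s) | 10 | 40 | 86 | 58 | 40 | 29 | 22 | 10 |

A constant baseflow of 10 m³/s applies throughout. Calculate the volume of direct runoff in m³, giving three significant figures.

Direct-runoff ordinates (Q − Q_b): 0.0, 30.0, 76.0, 48.0, 30.0, 19.0, 12.0, 0.0 m³/s.
ΣQ_DR = 215.0 m³/s.
With Δt = 6 h = 21600 s, V = ΣQ_DR · Δt = 215.0 × 21600 = 4.64 × 10^6 m³.

V ≈ 4.64 × 10^6 m³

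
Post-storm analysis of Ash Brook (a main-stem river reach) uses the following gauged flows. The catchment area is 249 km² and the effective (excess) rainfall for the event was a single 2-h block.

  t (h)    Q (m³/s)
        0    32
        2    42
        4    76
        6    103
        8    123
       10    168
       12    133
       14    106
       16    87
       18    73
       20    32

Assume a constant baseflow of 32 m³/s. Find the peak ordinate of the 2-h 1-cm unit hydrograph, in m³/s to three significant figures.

U_p ≈ 75.5 m³/s

Direct runoff: 0.0, 10.0, 44.0, 71.0, 91.0, 136.0, 101.0, 74.0, 55.0, 41.0, 0.0 m³/s; ΣQ_DR = 623.0 m³/s, peak = 136.0 m³/s.
Runoff depth d = ΣQ_DR·Δt / A = 623.0 × 7200 / (249 km²) = 18.01 mm.
The 1-cm UH is the DRH scaled by (10 mm)/d, so U_p = 136.0 × 10/18.01 = 75.5 m³/s.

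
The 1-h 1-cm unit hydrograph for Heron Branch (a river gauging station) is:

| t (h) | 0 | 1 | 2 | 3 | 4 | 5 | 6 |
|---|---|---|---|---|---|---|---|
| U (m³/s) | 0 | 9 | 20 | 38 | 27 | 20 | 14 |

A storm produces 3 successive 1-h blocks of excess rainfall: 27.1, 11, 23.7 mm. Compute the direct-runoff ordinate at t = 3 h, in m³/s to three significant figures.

Q ≈ 146 m³/s

By discrete convolution, Q_j = Σ (P_i / 10 mm) · U_{j−i}.
At t = 3 h (j=3): Q = (27.1/10)·38 + (11/10)·20 + (23.7/10)·9 = 146 m³/s.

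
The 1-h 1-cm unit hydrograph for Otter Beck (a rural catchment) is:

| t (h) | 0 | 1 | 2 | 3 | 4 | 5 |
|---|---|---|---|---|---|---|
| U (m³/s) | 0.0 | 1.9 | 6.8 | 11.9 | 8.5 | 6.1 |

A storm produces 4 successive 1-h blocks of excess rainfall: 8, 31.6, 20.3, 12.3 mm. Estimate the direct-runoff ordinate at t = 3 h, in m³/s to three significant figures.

By discrete convolution, Q_j = Σ (P_i / 10 mm) · U_{j−i}.
At t = 3 h (j=3): Q = (8/10)·11.9 + (31.6/10)·6.8 + (20.3/10)·1.9 + (12.3/10)·0.0 = 34.9 m³/s.

Q ≈ 34.9 m³/s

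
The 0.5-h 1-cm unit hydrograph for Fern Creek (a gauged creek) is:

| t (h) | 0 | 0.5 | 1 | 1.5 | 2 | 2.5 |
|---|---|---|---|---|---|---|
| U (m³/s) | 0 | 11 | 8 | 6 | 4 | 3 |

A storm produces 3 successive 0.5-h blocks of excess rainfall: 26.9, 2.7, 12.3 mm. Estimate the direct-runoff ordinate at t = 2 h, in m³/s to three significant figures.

Q ≈ 22.2 m³/s

By discrete convolution, Q_j = Σ (P_i / 10 mm) · U_{j−i}.
At t = 2 h (j=4): Q = (26.9/10)·4 + (2.7/10)·6 + (12.3/10)·8 = 22.2 m³/s.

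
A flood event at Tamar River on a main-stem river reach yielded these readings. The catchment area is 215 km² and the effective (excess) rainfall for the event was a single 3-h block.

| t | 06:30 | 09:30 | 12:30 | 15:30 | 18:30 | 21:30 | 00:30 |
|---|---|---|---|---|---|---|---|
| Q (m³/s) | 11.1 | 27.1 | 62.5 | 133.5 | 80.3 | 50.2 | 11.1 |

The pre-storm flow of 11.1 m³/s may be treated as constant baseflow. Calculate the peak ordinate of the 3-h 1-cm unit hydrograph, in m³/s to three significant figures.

Direct runoff: 0.0, 16.0, 51.4, 122.4, 69.2, 39.1, 0.0 m³/s; ΣQ_DR = 298.1 m³/s, peak = 122.4 m³/s.
Runoff depth d = ΣQ_DR·Δt / A = 298.1 × 10800 / (215 km²) = 14.97 mm.
The 1-cm UH is the DRH scaled by (10 mm)/d, so U_p = 122.4 × 10/14.97 = 81.7 m³/s.

U_p ≈ 81.7 m³/s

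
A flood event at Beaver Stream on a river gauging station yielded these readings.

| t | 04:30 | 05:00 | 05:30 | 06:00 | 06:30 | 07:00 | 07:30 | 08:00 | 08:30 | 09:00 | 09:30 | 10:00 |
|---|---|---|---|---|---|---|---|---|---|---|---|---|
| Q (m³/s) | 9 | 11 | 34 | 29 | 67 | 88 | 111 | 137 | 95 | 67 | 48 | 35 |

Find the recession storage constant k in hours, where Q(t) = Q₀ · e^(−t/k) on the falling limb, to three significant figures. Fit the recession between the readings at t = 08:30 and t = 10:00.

k ≈ 1.50 h

On the falling limb, Q drops from 95 to 35 m³/s between t = 08:30 and t = 10:00 (Δt = 1.5 h).
k = −Δt / ln(Q₂/Q₁) = −1.5 / ln(35/95) = 1.50 h.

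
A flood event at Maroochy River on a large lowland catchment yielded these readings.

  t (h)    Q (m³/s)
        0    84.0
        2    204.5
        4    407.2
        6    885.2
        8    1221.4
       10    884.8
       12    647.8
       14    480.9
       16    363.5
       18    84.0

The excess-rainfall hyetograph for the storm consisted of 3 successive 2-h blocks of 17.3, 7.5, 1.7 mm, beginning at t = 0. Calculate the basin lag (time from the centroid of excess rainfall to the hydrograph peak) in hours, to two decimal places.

Centroid of excess rainfall: t_c = Σ P_i·t̄_i / ΣP_i = 1.8226 h (block centres at 1, 3, 5 h).
Hydrograph peak occurs at t = 8 h, so basin lag t_L = 8 − 1.8226 = 6.18 h.

t_L ≈ 6.18 h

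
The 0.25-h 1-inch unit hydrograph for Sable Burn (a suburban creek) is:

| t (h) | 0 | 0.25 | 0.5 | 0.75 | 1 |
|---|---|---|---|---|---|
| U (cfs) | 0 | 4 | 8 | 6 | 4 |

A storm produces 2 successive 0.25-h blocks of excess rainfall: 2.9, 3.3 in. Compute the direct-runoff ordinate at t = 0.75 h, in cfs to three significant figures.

Q ≈ 43.8 cfs

By discrete convolution, Q_j = Σ (P_i / 1 in) · U_{j−i}.
At t = 0.75 h (j=3): Q = (2.9/1)·6 + (3.3/1)·8 = 43.8 cfs.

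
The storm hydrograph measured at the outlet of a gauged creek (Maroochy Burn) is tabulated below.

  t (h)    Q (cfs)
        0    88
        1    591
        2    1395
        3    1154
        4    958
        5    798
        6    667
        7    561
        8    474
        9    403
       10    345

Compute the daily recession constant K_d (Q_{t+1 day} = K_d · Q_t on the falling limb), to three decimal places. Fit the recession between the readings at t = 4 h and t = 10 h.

Between t = 4 h and t = 10 h the flow falls from 958 to 345 cfs over 6×1 h = 6 h.
Per-interval ratio K = (345/958)^(1/6) = 0.8435; K_d = K^(24/1) = 0.017.

K_d ≈ 0.017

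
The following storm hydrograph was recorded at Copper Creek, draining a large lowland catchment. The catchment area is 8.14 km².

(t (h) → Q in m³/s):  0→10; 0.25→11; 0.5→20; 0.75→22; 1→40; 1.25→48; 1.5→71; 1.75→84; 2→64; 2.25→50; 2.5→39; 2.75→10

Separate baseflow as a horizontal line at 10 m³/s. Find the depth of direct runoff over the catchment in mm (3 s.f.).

d ≈ 38.6 mm

Direct runoff: 0.0, 1.0, 10.0, 12.0, 30.0, 38.0, 61.0, 74.0, 54.0, 40.0, 29.0, 0.0 m³/s; ΣQ_DR = 349.0 m³/s.
V = ΣQ_DR · Δt = 349.0 × 900 s = 3.141 × 10^5 m³.
Over A = 8.14 km², depth = V / A = 38.6 mm.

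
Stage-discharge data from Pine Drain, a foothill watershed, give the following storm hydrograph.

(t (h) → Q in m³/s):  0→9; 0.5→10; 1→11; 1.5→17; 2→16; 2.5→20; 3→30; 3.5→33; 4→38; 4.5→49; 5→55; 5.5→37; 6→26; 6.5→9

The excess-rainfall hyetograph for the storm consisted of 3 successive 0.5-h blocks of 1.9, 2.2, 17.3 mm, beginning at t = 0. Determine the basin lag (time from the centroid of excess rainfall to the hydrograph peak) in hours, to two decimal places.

Centroid of excess rainfall: t_c = Σ P_i·t̄_i / ΣP_i = 1.1098 h (block centres at 0.25, 0.75, 1.25 h).
Hydrograph peak occurs at t = 5 h, so basin lag t_L = 5 − 1.1098 = 3.89 h.

t_L ≈ 3.89 h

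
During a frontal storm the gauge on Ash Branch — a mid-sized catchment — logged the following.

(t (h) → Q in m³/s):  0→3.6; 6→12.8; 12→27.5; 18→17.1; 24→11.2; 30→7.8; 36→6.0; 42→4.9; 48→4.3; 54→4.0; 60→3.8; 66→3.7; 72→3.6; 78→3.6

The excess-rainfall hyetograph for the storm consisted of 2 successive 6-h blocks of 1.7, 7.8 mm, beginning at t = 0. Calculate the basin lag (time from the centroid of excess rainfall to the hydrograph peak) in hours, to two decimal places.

t_L ≈ 4.07 h

Centroid of excess rainfall: t_c = Σ P_i·t̄_i / ΣP_i = 7.9263 h (block centres at 3, 9 h).
Hydrograph peak occurs at t = 12 h, so basin lag t_L = 12 − 7.9263 = 4.07 h.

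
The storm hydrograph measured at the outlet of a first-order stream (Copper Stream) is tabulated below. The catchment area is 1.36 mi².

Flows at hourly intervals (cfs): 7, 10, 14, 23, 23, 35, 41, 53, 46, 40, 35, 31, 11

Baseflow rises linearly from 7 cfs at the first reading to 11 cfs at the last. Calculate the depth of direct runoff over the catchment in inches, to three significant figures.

Direct runoff: 0.00, 2.67, 6.33, 15.00, 14.67, 26.33, 32.00, 43.67, 36.33, 30.00, 24.67, 20.33, 0.00 cfs; ΣQ_DR = 252.0 cfs.
V = ΣQ_DR · Δt = 252.0 × 3600 s = 9.072 × 10^5 ft³.
Over A = 1.36 mi², depth = V / A = 0.287 in.

d ≈ 0.287 in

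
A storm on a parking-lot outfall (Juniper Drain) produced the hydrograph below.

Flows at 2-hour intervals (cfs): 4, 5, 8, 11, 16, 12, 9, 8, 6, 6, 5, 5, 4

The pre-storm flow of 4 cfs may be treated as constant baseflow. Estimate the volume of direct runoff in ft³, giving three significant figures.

Direct-runoff ordinates (Q − Q_b): 0.0, 1.0, 4.0, 7.0, 12.0, 8.0, 5.0, 4.0, 2.0, 2.0, 1.0, 1.0, 0.0 cfs.
ΣQ_DR = 47.00 cfs.
With Δt = 2 h = 7200 s, V = ΣQ_DR · Δt = 47.00 × 7200 = 3.38 × 10^5 ft³.

V ≈ 3.38 × 10^5 ft³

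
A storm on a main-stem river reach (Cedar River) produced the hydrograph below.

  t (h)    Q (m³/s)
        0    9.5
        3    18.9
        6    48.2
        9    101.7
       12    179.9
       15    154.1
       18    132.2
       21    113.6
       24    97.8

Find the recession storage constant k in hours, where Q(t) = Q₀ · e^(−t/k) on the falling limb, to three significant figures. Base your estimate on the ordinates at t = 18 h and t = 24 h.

k ≈ 19.9 h

On the falling limb, Q drops from 132.2 to 97.8 m³/s between t = 18 h and t = 24 h (Δt = 6 h).
k = −Δt / ln(Q₂/Q₁) = −6 / ln(97.8/132.2) = 19.9 h.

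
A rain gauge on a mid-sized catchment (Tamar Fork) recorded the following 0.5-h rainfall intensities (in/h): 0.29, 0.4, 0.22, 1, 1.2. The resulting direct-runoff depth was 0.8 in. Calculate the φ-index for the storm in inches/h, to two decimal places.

φ ≈ 0.33 in/h

Only the 3 blocks with intensity above φ contribute runoff: 0.4, 1, 1.2 in/h.
Σ(I−φ)·Δt = d  ⇒  (0.4+1+1.2 − 3φ)·0.5 = 0.8
φ = (2.600 − 0.8/0.5) / 3 = 0.33 in/h.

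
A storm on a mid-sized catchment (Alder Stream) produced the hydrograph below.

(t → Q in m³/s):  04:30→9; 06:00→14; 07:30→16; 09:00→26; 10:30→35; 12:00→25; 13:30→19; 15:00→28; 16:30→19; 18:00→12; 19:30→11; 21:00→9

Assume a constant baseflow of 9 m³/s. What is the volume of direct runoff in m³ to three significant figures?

Direct-runoff ordinates (Q − Q_b): 0.0, 5.0, 7.0, 17.0, 26.0, 16.0, 10.0, 19.0, 10.0, 3.0, 2.0, 0.0 m³/s.
ΣQ_DR = 115.0 m³/s.
With Δt = 1.5 h = 5400 s, V = ΣQ_DR · Δt = 115.0 × 5400 = 6.21 × 10^5 m³.

V ≈ 6.21 × 10^5 m³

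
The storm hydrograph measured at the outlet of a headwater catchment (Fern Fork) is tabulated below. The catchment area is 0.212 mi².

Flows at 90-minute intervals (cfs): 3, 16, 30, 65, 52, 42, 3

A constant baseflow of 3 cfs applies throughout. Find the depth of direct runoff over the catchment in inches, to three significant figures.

d ≈ 2.08 in

Direct runoff: 0.0, 13.0, 27.0, 62.0, 49.0, 39.0, 0.0 cfs; ΣQ_DR = 190.0 cfs.
V = ΣQ_DR · Δt = 190.0 × 5400 s = 1.026 × 10^6 ft³.
Over A = 0.212 mi², depth = V / A = 2.08 in.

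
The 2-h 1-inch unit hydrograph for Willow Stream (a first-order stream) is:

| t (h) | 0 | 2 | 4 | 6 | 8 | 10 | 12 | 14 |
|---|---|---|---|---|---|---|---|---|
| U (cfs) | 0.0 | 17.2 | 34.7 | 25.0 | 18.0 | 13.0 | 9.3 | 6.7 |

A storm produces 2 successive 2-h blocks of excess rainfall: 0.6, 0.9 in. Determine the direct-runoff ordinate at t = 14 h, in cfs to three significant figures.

By discrete convolution, Q_j = Σ (P_i / 1 in) · U_{j−i}.
At t = 14 h (j=7): Q = (0.6/1)·6.7 + (0.9/1)·9.3 = 12.4 cfs.

Q ≈ 12.4 cfs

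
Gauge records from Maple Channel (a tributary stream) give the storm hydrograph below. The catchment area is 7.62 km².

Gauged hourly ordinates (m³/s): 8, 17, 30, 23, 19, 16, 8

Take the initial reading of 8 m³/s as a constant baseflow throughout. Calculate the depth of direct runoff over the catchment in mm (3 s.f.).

Direct runoff: 0.0, 9.0, 22.0, 15.0, 11.0, 8.0, 0.0 m³/s; ΣQ_DR = 65.00 m³/s.
V = ΣQ_DR · Δt = 65.00 × 3600 s = 2.340 × 10^5 m³.
Over A = 7.62 km², depth = V / A = 30.7 mm.

d ≈ 30.7 mm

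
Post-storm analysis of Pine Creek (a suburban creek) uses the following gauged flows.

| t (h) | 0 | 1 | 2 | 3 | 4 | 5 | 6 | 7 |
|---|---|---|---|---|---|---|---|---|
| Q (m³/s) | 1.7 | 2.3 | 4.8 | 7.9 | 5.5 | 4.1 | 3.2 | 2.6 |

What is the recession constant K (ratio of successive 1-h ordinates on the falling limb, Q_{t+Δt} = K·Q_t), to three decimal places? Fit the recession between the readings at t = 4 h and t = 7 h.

Using the recession-limb readings at t = 4 h and t = 7 h: Q falls from 5.5 to 2.6 m³/s over 3 intervals.
K = (Q₂/Q₁)^(1/3) = (2.6/5.5)^(1/3) = 0.779.

K ≈ 0.779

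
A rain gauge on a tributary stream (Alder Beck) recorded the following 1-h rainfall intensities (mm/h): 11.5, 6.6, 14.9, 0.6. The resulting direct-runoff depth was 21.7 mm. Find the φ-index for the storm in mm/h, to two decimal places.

Only the 3 blocks with intensity above φ contribute runoff: 11.5, 6.6, 14.9 mm/h.
Σ(I−φ)·Δt = d  ⇒  (11.5+6.6+14.9 − 3φ)·1 = 21.7
φ = (33.00 − 21.7/1) / 3 = 3.77 mm/h.

φ ≈ 3.77 mm/h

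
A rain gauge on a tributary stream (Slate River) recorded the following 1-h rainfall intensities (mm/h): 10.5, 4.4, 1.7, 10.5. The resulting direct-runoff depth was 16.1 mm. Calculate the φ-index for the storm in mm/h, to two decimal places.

Only the 3 blocks with intensity above φ contribute runoff: 10.5, 4.4, 10.5 mm/h.
Σ(I−φ)·Δt = d  ⇒  (10.5+4.4+10.5 − 3φ)·1 = 16.1
φ = (25.40 − 16.1/1) / 3 = 3.10 mm/h.

φ ≈ 3.10 mm/h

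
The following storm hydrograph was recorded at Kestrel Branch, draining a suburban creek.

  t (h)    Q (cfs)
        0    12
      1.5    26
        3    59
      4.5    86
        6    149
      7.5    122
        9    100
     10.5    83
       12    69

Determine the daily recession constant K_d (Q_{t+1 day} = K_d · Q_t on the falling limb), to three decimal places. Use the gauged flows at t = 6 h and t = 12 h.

Between t = 6 h and t = 12 h the flow falls from 149 to 69 cfs over 4×1.5 h = 6 h.
Per-interval ratio K = (69/149)^(1/4) = 0.8249; K_d = K^(24/1.5) = 0.046.

K_d ≈ 0.046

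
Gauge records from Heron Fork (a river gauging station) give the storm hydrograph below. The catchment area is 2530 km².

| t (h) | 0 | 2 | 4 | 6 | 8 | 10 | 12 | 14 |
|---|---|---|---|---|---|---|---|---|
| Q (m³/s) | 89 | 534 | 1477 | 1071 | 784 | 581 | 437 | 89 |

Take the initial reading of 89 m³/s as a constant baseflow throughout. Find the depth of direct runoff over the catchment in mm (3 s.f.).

d ≈ 12.4 mm

Direct runoff: 0.0, 445.0, 1388.0, 982.0, 695.0, 492.0, 348.0, 0.0 m³/s; ΣQ_DR = 4350 m³/s.
V = ΣQ_DR · Δt = 4350 × 7200 s = 3.132 × 10^7 m³.
Over A = 2530 km², depth = V / A = 12.4 mm.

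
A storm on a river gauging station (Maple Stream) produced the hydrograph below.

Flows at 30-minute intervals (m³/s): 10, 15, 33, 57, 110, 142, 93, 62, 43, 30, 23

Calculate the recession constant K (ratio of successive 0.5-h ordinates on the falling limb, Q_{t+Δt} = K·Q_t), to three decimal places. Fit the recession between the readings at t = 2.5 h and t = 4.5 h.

K ≈ 0.678

Using the recession-limb readings at t = 2.5 h and t = 4.5 h: Q falls from 142 to 30 m³/s over 4 intervals.
K = (Q₂/Q₁)^(1/4) = (30/142)^(1/4) = 0.678.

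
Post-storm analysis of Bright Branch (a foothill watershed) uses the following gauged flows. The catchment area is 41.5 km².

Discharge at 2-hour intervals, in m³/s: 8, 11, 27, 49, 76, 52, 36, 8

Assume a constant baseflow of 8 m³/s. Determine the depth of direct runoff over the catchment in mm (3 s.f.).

Direct runoff: 0.0, 3.0, 19.0, 41.0, 68.0, 44.0, 28.0, 0.0 m³/s; ΣQ_DR = 203.0 m³/s.
V = ΣQ_DR · Δt = 203.0 × 7200 s = 1.462 × 10^6 m³.
Over A = 41.5 km², depth = V / A = 35.2 mm.

d ≈ 35.2 mm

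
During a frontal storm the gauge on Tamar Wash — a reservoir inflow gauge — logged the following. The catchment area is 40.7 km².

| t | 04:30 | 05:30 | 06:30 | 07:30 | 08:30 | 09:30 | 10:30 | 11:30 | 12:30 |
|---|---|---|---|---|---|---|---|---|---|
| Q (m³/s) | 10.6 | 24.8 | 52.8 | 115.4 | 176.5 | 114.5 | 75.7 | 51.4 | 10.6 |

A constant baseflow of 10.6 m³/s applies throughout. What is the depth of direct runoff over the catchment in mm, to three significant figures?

d ≈ 47.5 mm

Direct runoff: 0.0, 14.2, 42.2, 104.8, 165.9, 103.9, 65.1, 40.8, 0.0 m³/s; ΣQ_DR = 536.9 m³/s.
V = ΣQ_DR · Δt = 536.9 × 3600 s = 1.933 × 10^6 m³.
Over A = 40.7 km², depth = V / A = 47.5 mm.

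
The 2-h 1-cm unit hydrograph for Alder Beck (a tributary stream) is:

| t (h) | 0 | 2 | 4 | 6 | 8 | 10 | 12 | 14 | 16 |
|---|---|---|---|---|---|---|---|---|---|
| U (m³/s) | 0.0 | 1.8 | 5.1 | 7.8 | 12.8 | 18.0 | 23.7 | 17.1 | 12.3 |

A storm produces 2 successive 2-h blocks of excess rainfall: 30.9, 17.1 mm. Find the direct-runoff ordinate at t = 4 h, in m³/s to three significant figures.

By discrete convolution, Q_j = Σ (P_i / 10 mm) · U_{j−i}.
At t = 4 h (j=2): Q = (30.9/10)·5.1 + (17.1/10)·1.8 = 18.8 m³/s.

Q ≈ 18.8 m³/s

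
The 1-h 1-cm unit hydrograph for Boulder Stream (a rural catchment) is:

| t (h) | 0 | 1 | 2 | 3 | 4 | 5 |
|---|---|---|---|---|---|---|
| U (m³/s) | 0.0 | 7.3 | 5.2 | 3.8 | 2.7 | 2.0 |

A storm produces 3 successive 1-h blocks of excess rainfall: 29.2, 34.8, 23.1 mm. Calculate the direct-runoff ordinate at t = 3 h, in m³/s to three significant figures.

Q ≈ 46.1 m³/s

By discrete convolution, Q_j = Σ (P_i / 10 mm) · U_{j−i}.
At t = 3 h (j=3): Q = (29.2/10)·3.8 + (34.8/10)·5.2 + (23.1/10)·7.3 = 46.1 m³/s.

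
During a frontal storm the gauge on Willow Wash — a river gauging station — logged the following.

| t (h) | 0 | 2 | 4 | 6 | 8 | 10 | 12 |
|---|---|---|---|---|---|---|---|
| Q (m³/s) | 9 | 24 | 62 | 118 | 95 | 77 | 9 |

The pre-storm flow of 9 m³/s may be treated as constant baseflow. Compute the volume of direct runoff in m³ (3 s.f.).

Direct-runoff ordinates (Q − Q_b): 0.0, 15.0, 53.0, 109.0, 86.0, 68.0, 0.0 m³/s.
ΣQ_DR = 331.0 m³/s.
With Δt = 2 h = 7200 s, V = ΣQ_DR · Δt = 331.0 × 7200 = 2.38 × 10^6 m³.

V ≈ 2.38 × 10^6 m³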